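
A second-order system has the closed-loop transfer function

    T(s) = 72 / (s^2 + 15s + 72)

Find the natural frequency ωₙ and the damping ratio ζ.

Compare the denominator to the standard form s^2 + 2ζωₙs + ωₙ².
ωₙ² = 72, so ωₙ = √72 ≈ 8.485 rad/s.
2ζωₙ = 15, so ζ = 15/(2·√72) ≈ 0.8839.
With ζ = 0.8839 the response is underdamped.

ωₙ ≈ 8.485 rad/s, ζ ≈ 0.8839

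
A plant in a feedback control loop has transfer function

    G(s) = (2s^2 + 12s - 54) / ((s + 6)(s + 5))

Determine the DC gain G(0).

G(0) = -9/5 ≈ -1.800

Set s = 0: G(0) = (-54) / (30) = -9/5.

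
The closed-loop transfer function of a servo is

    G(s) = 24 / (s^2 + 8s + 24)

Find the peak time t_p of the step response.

t_p ≈ 1.111 s

Comparing s^2 + 8s + 24 to s^2 + 2ζωₙs + ωₙ²: ωₙ = √24 ≈ 4.899 rad/s and ζ = 8/(2·√24) ≈ 0.8165.
ζωₙ = 8/2 = 4, so ω_d = ωₙ√(1−ζ²) = √(ωₙ² − (ζωₙ)²) = √(24 − 4²) = √8 ≈ 2.828 rad/s.
t_p = π/ω_d = π/2.828 ≈ 1.111 s.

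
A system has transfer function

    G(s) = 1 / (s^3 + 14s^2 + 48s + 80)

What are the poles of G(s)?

s = -2 + 2j, -2 - 2j, -10

The poles are the roots of the denominator s^3 + 14s^2 + 48s + 80 = 0.
Trying s = -10: the polynomial evaluates to 0, so (s + 10) is a factor.
Dividing out leaves s^2 + 4s + 8 = 0.
The quadratic formula then gives s = -2 ± 2j.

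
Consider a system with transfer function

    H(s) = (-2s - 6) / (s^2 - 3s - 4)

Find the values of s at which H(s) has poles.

s = 4, -1

The poles are the roots of the denominator s^2 - 3s - 4 = 0.
Factoring: (s - 4)(s + 1) = 0, so s = 4 and s = -1.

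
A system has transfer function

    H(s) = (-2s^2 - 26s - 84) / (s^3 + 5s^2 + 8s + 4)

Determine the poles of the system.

The poles are the roots of the denominator s^3 + 5s^2 + 8s + 4 = 0.
Trying s = -2: the polynomial evaluates to 0, so (s + 2) is a factor.
Dividing out leaves s^2 + 3s + 2 = 0.
Factoring the quadratic: (s + 1)(s + 2) = 0.

s = -2, -1, -2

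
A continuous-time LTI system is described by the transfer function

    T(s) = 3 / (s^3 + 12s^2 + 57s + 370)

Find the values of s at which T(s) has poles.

The poles are the roots of the denominator s^3 + 12s^2 + 57s + 370 = 0.
Trying s = -10: the polynomial evaluates to 0, so (s + 10) is a factor.
Dividing out leaves s^2 + 2s + 37 = 0.
The quadratic formula then gives s = -1 ± 6j.

s = -1 ± 6j, -10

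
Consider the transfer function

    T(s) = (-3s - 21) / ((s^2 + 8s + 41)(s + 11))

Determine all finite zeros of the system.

s = -7

Set the numerator to zero: -3s - 21 = 0, i.e. -3·(s + 7) = 0.
So s = -7.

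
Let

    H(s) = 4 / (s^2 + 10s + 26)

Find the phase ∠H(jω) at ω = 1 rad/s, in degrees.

∠H(j1) ≈ -21.80°

At s = j1: numerator = 4, denominator = 25 + j10.
∠H = ∠num − ∠den = 0° − (21.801°) = -21.80°.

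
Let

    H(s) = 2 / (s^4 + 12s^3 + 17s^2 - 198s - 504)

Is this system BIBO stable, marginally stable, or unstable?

The denominator s^4 + 12s^3 + 17s^2 - 198s - 504 factors as (s + 6)(s + 3)(s - 4)(s + 7), giving poles at s = -6, -3, 4, -7.
Since the pole(s) at s = 4 lie in the right half-plane, the system is unstable.

unstable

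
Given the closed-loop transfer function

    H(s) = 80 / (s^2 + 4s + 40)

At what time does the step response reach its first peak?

Comparing s^2 + 4s + 40 to s^2 + 2ζωₙs + ωₙ²: ωₙ = √40 ≈ 6.325 rad/s and ζ = 4/(2·√40) ≈ 0.3162.
ζωₙ = 4/2 = 2, so ω_d = ωₙ√(1−ζ²) = √(ωₙ² − (ζωₙ)²) = √(40 − 2²) = √36 = 6 rad/s.
t_p = π/ω_d = π/6 ≈ 0.5236 s.

t_p ≈ 0.5236 s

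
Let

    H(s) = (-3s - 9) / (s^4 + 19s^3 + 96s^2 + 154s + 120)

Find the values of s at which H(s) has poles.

s = -1 + j, -1 - j, -12, -5

The poles are the roots of the denominator s^4 + 19s^3 + 96s^2 + 154s + 120 = 0.
Trying s = -12: the polynomial evaluates to 0, so (s + 12) is a factor.
Dividing out leaves s^3 + 7s^2 + 12s + 10 = 0.
This factors further as (s^2 + 2s + 2)(s + 5) = 0.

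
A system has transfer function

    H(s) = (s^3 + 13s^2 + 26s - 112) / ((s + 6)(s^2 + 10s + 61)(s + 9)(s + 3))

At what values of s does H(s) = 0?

s = 2, -7, -8

Set the numerator to zero: s^3 + 13s^2 + 26s - 112 = 0.
Factoring: (s - 2)(s + 7)(s + 8) = 0.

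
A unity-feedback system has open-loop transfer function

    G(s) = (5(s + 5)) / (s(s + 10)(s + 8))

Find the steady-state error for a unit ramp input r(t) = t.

G(s) has one pole at the origin.
This is a Type 1 system. Kv = lim_{s→0} s·G(s) = 25/80 = 5/16.
e_ss = 1/Kv = 1/(5/16) = 16/5 ≈ 3.200.

e_ss = 3.200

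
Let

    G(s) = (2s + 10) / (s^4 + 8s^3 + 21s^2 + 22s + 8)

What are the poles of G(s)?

s = -1, -2, -1, -4

The poles are the roots of the denominator s^4 + 8s^3 + 21s^2 + 22s + 8 = 0.
Trying s = -1: the polynomial evaluates to 0, so (s + 1) is a factor.
Dividing out leaves s^3 + 7s^2 + 14s + 8 = 0.
This factors further as (s + 2)(s + 1)(s + 4) = 0.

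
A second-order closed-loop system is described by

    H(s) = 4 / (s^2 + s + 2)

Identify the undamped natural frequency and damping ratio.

ωₙ ≈ 1.414 rad/s, ζ ≈ 0.3536

Compare the denominator to the standard form s^2 + 2ζωₙs + ωₙ².
ωₙ² = 2, so ωₙ = √2 ≈ 1.414 rad/s.
2ζωₙ = 1, so ζ = 1/(2·√2) ≈ 0.3536.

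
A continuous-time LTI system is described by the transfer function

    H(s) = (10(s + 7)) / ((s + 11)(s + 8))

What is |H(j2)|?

|H(j2)| ≈ 0.7896

Substitute s = j2: numerator = 70 + j20, denominator = 84 + j38.
|H(j2)| = |70 + j20| / |84 + j38| = 72.801 / 92.195 ≈ 0.7896.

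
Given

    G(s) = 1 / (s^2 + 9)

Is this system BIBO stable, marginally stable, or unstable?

The denominator s^2 + 9 factors as (s^2 + 9), giving poles at s = ±3j.
Since the simple pole(s) at s = ±3j lie on the jω-axis with none in the right half-plane, the system is marginally stable.

marginally stable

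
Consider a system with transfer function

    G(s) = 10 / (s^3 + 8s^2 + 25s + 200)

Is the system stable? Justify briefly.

marginally stable

The denominator s^3 + 8s^2 + 25s + 200 factors as (s^2 + 25)(s + 8), giving poles at s = ±5j, -8.
Since the simple pole(s) at s = 5j, -5j lie on the jω-axis with none in the right half-plane, the system is marginally stable.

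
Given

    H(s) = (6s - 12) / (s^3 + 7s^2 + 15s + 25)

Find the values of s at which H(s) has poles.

The poles are the roots of the denominator s^3 + 7s^2 + 15s + 25 = 0.
Trying s = -5: the polynomial evaluates to 0, so (s + 5) is a factor.
Dividing out leaves s^2 + 2s + 5 = 0.
The quadratic formula then gives s = -1 ± 2j.

s = -1 + 2j, -1 - 2j, -5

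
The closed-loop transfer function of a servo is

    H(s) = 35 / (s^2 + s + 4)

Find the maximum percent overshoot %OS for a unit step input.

Comparing s^2 + s + 4 to s^2 + 2ζωₙs + ωₙ²: ωₙ = 2 rad/s and ζ = 1/(2·2) = 0.25.
%OS = 100·exp(−πζ/√(1−ζ²)) = 100·exp(−π·0.25/√(1−0.25²)) ≈ 44.4%.

%OS ≈ 44.4%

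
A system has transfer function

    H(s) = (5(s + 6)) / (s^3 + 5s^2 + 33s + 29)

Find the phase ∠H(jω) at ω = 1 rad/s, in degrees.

∠H(j1) ≈ -43.67°

At s = j1: numerator = 30 + j5, denominator = 24 + j32.
∠H = ∠num − ∠den = 9.4623° − (53.130°) = -43.67°.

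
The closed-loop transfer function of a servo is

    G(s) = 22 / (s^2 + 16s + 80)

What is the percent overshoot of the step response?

Comparing s^2 + 16s + 80 to s^2 + 2ζωₙs + ωₙ²: ωₙ = √80 ≈ 8.944 rad/s and ζ = 16/(2·√80) ≈ 0.8944.
%OS = 100·exp(−πζ/√(1−ζ²)) = 100·exp(−π·0.8944/√(1−0.8944²)) ≈ 0.187%.

%OS ≈ 0.187%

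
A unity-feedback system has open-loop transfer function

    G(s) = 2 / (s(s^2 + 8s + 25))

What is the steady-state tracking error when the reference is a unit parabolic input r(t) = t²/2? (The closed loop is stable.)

G(s) has one pole at the origin.
This is a Type 1 system; Ka = lim_{s→0} s^2·G(s) = 0, so the steady-state error for a parabola input is infinite.

e_ss = ∞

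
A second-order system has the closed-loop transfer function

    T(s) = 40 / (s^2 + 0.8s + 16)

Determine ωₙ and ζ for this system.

Compare the denominator to the standard form s^2 + 2ζωₙs + ωₙ².
ωₙ² = 16, so ωₙ = 4 rad/s.
2ζωₙ = 0.8, so ζ = 0.8/(2·4) = 0.1.
With ζ = 0.1 the response is underdamped.

ωₙ = 4 rad/s, ζ = 0.1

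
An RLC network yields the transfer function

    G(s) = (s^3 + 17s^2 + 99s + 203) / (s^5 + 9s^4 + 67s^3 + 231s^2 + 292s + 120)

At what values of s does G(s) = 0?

Set the numerator to zero: s^3 + 17s^2 + 99s + 203 = 0.
Factoring: (s^2 + 10s + 29)(s + 7) = 0.

s = -5 + 2j, -5 - 2j, -7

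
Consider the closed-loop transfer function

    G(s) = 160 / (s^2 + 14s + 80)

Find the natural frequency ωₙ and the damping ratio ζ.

Compare the denominator to the standard form s^2 + 2ζωₙs + ωₙ².
ωₙ² = 80, so ωₙ = √80 ≈ 8.944 rad/s.
2ζωₙ = 14, so ζ = 14/(2·√80) ≈ 0.7826.
With ζ = 0.7826 the response is underdamped.

ωₙ ≈ 8.944 rad/s, ζ ≈ 0.7826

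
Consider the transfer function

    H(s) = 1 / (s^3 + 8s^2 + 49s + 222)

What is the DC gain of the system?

H(0) = 1/222 ≈ 0.004505

Set s = 0: H(0) = (1) / (222) = 1/222.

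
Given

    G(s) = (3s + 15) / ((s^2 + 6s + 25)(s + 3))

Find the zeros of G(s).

s = -5

Set the numerator to zero: 3s + 15 = 0, i.e. 3·(s + 5) = 0.
So s = -5.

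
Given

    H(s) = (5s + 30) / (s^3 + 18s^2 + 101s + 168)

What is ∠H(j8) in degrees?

∠H(j8) ≈ -110.1°

At s = j8: numerator = 30 + j40, denominator = -984 + j296.
∠H = ∠num − ∠den = 53.130° − (163.26°) = -110.1°.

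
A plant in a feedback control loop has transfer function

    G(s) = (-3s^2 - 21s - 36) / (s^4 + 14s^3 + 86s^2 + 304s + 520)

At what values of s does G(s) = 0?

s = -4, -3

Set the numerator to zero: -3s^2 - 21s - 36 = 0, i.e. -3·(s^2 + 7s + 12) = 0.
Factoring: (s + 4)(s + 3) = 0.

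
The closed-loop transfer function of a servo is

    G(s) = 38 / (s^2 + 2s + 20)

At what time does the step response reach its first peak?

Comparing s^2 + 2s + 20 to s^2 + 2ζωₙs + ωₙ²: ωₙ = √20 ≈ 4.472 rad/s and ζ = 2/(2·√20) ≈ 0.2236.
ζωₙ = 2/2 = 1, so ω_d = ωₙ√(1−ζ²) = √(ωₙ² − (ζωₙ)²) = √(20 − 1²) = √19 ≈ 4.359 rad/s.
t_p = π/ω_d = π/4.359 ≈ 0.7207 s.

t_p ≈ 0.7207 s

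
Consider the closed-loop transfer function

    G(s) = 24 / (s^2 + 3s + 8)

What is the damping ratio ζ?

Compare the denominator to the standard form s^2 + 2ζωₙs + ωₙ².
ωₙ² = 8, so ωₙ = √8 ≈ 2.828 rad/s.
2ζωₙ = 3, so ζ = 3/(2·√8) ≈ 0.5303.

ζ ≈ 0.5303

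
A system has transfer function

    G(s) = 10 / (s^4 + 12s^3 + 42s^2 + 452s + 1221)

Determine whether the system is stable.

unstable

The denominator s^4 + 12s^3 + 42s^2 + 452s + 1221 factors as (s^2 - 2s + 37)(s + 11)(s + 3), giving poles at s = 1 ± 6j, -11, -3.
Since the pole(s) at s = 1 ± 6j lie in the right half-plane, the system is unstable.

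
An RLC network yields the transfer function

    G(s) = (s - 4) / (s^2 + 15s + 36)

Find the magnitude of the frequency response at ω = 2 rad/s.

|G(j2)| ≈ 0.1020

Substitute s = j2: numerator = -4 + j2, denominator = 32 + j30.
|G(j2)| = |-4 + j2| / |32 + j30| = 4.4721 / 43.863 ≈ 0.1020.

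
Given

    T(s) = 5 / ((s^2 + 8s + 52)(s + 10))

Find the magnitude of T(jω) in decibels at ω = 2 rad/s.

Substitute s = j2: numerator = 5, denominator = 448 + j256.
|T(j2)| = |5| / |448 + j256| = 5 / 515.98 ≈ 0.009690.
In decibels: 20·log₁₀(0.009690) ≈ -40.3 dB.

|T(j2)|_dB ≈ -40.3 dB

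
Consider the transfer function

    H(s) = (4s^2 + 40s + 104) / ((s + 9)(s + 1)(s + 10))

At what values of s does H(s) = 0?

Set the numerator to zero: 4s^2 + 40s + 104 = 0, i.e. 4·(s^2 + 10s + 26) = 0.
Factoring: (s^2 + 10s + 26) = 0.

s = -5 + j, -5 - j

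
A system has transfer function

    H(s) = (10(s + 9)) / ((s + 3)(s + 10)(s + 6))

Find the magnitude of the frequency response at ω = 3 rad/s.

|H(j3)| ≈ 0.3193

Substitute s = j3: numerator = 90 + j30, denominator = 9 + j297.
|H(j3)| = |90 + j30| / |9 + j297| = 94.868 / 297.14 ≈ 0.3193.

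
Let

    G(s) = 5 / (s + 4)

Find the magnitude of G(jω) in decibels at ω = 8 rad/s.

Substitute s = j8: numerator = 5, denominator = 4 + j8.
|G(j8)| = |5| / |4 + j8| = 5 / 8.9443 ≈ 0.5590.
In decibels: 20·log₁₀(0.5590) ≈ -5.05 dB.

|G(j8)|_dB ≈ -5.05 dB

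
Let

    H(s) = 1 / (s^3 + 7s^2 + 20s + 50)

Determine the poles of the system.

s = -1 + 3j, -1 - 3j, -5

The poles are the roots of the denominator s^3 + 7s^2 + 20s + 50 = 0.
Trying s = -5: the polynomial evaluates to 0, so (s + 5) is a factor.
Dividing out leaves s^2 + 2s + 10 = 0.
The quadratic formula then gives s = -1 ± 3j.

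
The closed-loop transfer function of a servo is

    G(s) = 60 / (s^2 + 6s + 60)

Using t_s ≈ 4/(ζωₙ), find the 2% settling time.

Comparing s^2 + 6s + 60 to s^2 + 2ζωₙs + ωₙ²: ωₙ = √60 ≈ 7.746 rad/s and ζ = 6/(2·√60) ≈ 0.3873.
ζωₙ = 6/2 = 3, so t_s ≈ 4/(ζωₙ) = 4/3 ≈ 1.333 s.

t_s ≈ 1.333 s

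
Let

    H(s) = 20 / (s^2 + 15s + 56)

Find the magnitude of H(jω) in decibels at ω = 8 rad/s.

|H(j8)|_dB ≈ -15.6 dB

Substitute s = j8: numerator = 20, denominator = -8 + j120.
|H(j8)| = |20| / |-8 + j120| = 20 / 120.27 ≈ 0.1663.
In decibels: 20·log₁₀(0.1663) ≈ -15.6 dB.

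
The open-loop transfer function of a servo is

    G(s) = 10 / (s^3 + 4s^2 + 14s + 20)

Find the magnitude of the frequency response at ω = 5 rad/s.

|G(j5)| ≈ 0.1030

Substitute s = j5: numerator = 10, denominator = -80 - j55.
|G(j5)| = |10| / |-80 - j55| = 10 / 97.082 ≈ 0.1030.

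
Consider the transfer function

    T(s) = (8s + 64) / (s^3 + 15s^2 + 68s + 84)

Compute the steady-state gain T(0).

T(0) = 16/21 ≈ 0.7619

Set s = 0: T(0) = (64) / (84) = 16/21.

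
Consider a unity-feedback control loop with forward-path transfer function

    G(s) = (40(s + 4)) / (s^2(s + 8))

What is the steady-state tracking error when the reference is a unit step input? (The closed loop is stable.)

e_ss = 0

G(s) has 2 poles at the origin.
This is a Type 2 system; for a step input the steady-state error is zero.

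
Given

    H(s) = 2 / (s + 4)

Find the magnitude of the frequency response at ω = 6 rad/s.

|H(j6)| ≈ 0.2774

Substitute s = j6: numerator = 2, denominator = 4 + j6.
|H(j6)| = |2| / |4 + j6| = 2 / 7.2111 ≈ 0.2774.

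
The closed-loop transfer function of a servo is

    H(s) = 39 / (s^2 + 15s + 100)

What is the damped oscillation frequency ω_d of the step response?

Comparing s^2 + 15s + 100 to s^2 + 2ζωₙs + ωₙ²: ωₙ = 10 rad/s and ζ = 15/(2·10) = 0.75.
ζωₙ = 15/2 = 7.5, so ω_d = ωₙ√(1−ζ²) = √(ωₙ² − (ζωₙ)²) = √(100 − 7.5²) = √43.75 ≈ 6.614 rad/s.

ω_d ≈ 6.614 rad/s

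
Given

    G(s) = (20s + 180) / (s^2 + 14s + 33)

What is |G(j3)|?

Substitute s = j3: numerator = 180 + j60, denominator = 24 + j42.
|G(j3)| = |180 + j60| / |24 + j42| = 189.74 / 48.374 ≈ 3.922.

|G(j3)| ≈ 3.922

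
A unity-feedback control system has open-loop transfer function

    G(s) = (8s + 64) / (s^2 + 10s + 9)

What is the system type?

Type 0

The denominator has no factor of s at the origin — no free integrator — so this is a Type 0 system.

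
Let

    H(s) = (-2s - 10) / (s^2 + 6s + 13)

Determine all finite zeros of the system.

Set the numerator to zero: -2s - 10 = 0, i.e. -2·(s + 5) = 0.
So s = -5.

s = -5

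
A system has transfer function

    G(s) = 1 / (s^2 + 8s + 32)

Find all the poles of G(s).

s = -4 ± 4j

The poles are the roots of the denominator s^2 + 8s + 32 = 0.
Using the quadratic formula: s = (-8 ± √(-64))/2 = -4 ± 4j.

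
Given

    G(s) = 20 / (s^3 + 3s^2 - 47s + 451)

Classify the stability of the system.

The denominator s^3 + 3s^2 - 47s + 451 factors as (s + 11)(s^2 - 8s + 41), giving poles at s = -11, 4 + 5j, 4 - 5j.
Since the pole(s) at s = 4 + 5j, 4 - 5j lie in the right half-plane, the system is unstable.

unstable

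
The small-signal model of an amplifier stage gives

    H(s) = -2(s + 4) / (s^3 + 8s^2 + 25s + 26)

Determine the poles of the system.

The poles are the roots of the denominator s^3 + 8s^2 + 25s + 26 = 0.
Trying s = -2: the polynomial evaluates to 0, so (s + 2) is a factor.
Dividing out leaves s^2 + 6s + 13 = 0.
The quadratic formula then gives s = -3 ± 2j.

s = -3 ± 2j, -2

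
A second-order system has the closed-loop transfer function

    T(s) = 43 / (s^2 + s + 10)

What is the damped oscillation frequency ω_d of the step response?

Comparing s^2 + s + 10 to s^2 + 2ζωₙs + ωₙ²: ωₙ = √10 ≈ 3.162 rad/s and ζ = 1/(2·√10) ≈ 0.1581.
ζωₙ = 1/2 = 0.5, so ω_d = ωₙ√(1−ζ²) = √(ωₙ² − (ζωₙ)²) = √(10 − 0.5²) = √9.75 ≈ 3.122 rad/s.

ω_d ≈ 3.122 rad/s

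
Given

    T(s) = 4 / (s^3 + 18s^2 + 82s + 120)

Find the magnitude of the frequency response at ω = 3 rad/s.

|T(j3)| ≈ 0.01794

Substitute s = j3: numerator = 4, denominator = -42 + j219.
|T(j3)| = |4| / |-42 + j219| = 4 / 222.99 ≈ 0.01794.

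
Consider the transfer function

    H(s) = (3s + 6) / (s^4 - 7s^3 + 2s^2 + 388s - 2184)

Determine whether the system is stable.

unstable

The denominator s^4 - 7s^3 + 2s^2 + 388s - 2184 factors as (s^2 - 8s + 52)(s + 7)(s - 6), giving poles at s = 4 + 6j, 4 - 6j, -7, 6.
Since the pole(s) at s = 4 ± 6j, 6 lie in the right half-plane, the system is unstable.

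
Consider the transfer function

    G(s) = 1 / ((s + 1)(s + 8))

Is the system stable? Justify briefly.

The poles can be read from the denominator factors: s = -1, -8.
Since all poles lie strictly in the left half-plane, the system is stable.

stable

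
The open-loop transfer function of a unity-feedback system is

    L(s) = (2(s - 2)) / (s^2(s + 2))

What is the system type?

Type 2

The denominator has 2 factors of s at the origin (free integrators), so this is a Type 2 system.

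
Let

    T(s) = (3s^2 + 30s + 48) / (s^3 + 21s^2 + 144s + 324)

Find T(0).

Set s = 0: T(0) = (48) / (324) = 4/27.

T(0) = 4/27 ≈ 0.1481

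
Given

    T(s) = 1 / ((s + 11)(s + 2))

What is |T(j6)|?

Substitute s = j6: numerator = 1, denominator = -14 + j78.
|T(j6)| = |1| / |-14 + j78| = 1 / 79.246 ≈ 0.01262.

|T(j6)| ≈ 0.01262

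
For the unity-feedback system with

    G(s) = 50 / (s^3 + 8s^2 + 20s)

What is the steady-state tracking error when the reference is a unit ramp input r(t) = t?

G(s) has one pole at the origin.
This is a Type 1 system. Kv = lim_{s→0} s·G(s) = 50/20 = 5/2.
e_ss = 1/Kv = 1/(5/2) = 2/5 ≈ 0.4000.

e_ss = 0.4000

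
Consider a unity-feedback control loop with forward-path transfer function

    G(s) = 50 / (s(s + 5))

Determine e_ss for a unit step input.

e_ss = 0

G(s) has one pole at the origin.
This is a Type 1 system; for a step input the steady-state error is zero.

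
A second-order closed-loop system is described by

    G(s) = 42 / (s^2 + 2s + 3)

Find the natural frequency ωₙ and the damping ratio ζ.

ωₙ ≈ 1.732 rad/s, ζ ≈ 0.5774

Compare the denominator to the standard form s^2 + 2ζωₙs + ωₙ².
ωₙ² = 3, so ωₙ = √3 ≈ 1.732 rad/s.
2ζωₙ = 2, so ζ = 2/(2·√3) ≈ 0.5774.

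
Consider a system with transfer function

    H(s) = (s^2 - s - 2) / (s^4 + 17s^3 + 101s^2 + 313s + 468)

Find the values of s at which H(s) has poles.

The poles are the roots of the denominator s^4 + 17s^3 + 101s^2 + 313s + 468 = 0.
Trying s = -9: the polynomial evaluates to 0, so (s + 9) is a factor.
Dividing out leaves s^3 + 8s^2 + 29s + 52 = 0.
This factors further as (s^2 + 4s + 13)(s + 4) = 0.

s = -2 ± 3j, -9, -4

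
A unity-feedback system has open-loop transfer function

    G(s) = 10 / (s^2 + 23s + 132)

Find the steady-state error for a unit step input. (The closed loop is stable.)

e_ss = 0.9296

G(s) has no poles at the origin.
This is a Type 0 system. Kp = lim_{s→0} G(s) = 10/132 = 5/66.
e_ss = 1/(1 + Kp) = 1/(1 + 5/66) = 66/71 ≈ 0.9296.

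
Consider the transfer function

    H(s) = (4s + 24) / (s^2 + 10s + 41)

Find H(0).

Set s = 0: H(0) = (24) / (41) = 24/41.

H(0) = 24/41 ≈ 0.5854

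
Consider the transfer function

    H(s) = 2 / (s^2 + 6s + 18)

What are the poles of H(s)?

The poles are the roots of the denominator s^2 + 6s + 18 = 0.
Using the quadratic formula: s = (-6 ± √(-36))/2 = -3 ± 3j.

s = -3 + 3j, -3 - 3j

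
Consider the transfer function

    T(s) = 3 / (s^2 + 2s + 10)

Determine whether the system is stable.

stable

The denominator s^2 + 2s + 10 factors as (s^2 + 2s + 10), giving poles at s = -1 ± 3j.
Since all poles lie strictly in the left half-plane, the system is stable.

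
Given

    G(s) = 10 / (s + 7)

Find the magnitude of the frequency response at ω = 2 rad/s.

|G(j2)| ≈ 1.374

Substitute s = j2: numerator = 10, denominator = 7 + j2.
|G(j2)| = |10| / |7 + j2| = 10 / 7.2801 ≈ 1.374.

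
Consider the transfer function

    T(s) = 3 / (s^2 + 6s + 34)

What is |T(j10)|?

|T(j10)| ≈ 0.03363

Substitute s = j10: numerator = 3, denominator = -66 + j60.
|T(j10)| = |3| / |-66 + j60| = 3 / 89.196 ≈ 0.03363.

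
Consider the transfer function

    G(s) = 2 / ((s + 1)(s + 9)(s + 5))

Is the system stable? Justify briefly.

The poles can be read from the denominator factors: s = -1, -9, -5.
Since all poles lie strictly in the left half-plane, the system is stable.

stable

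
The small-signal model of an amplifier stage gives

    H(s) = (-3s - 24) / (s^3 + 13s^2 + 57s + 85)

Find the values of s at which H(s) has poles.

The poles are the roots of the denominator s^3 + 13s^2 + 57s + 85 = 0.
Trying s = -5: the polynomial evaluates to 0, so (s + 5) is a factor.
Dividing out leaves s^2 + 8s + 17 = 0.
The quadratic formula then gives s = -4 ± 1j.

s = -4 + j, -4 - j, -5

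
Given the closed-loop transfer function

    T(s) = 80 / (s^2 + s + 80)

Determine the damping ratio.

ζ ≈ 0.05590

Compare the denominator to the standard form s^2 + 2ζωₙs + ωₙ².
ωₙ² = 80, so ωₙ = √80 ≈ 8.944 rad/s.
2ζωₙ = 1, so ζ = 1/(2·√80) ≈ 0.05590.
With ζ = 0.05590 the response is underdamped.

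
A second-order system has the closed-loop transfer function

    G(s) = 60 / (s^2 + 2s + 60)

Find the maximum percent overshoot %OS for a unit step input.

%OS ≈ 66.4%

Comparing s^2 + 2s + 60 to s^2 + 2ζωₙs + ωₙ²: ωₙ = √60 ≈ 7.746 rad/s and ζ = 2/(2·√60) ≈ 0.1291.
%OS = 100·exp(−πζ/√(1−ζ²)) = 100·exp(−π·0.1291/√(1−0.1291²)) ≈ 66.4%.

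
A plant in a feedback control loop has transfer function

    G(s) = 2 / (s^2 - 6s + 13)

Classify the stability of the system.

The denominator s^2 - 6s + 13 factors as (s^2 - 6s + 13), giving poles at s = 3 ± 2j.
Since the pole(s) at s = 3 + 2j, 3 - 2j lie in the right half-plane, the system is unstable.

unstable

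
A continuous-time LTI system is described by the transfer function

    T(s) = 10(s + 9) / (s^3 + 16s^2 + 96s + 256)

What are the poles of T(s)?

The poles are the roots of the denominator s^3 + 16s^2 + 96s + 256 = 0.
Trying s = -8: the polynomial evaluates to 0, so (s + 8) is a factor.
Dividing out leaves s^2 + 8s + 32 = 0.
The quadratic formula then gives s = -4 ± 4j.

s = -4 ± 4j, -8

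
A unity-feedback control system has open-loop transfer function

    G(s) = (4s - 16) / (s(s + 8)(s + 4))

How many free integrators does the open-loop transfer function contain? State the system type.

Type 1

The denominator has 1 factor of s at the origin (free integrator), so this is a Type 1 system.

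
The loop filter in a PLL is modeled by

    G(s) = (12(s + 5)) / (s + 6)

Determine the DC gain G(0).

Set s = 0: G(0) = (60) / (6) = 10.

G(0) = 10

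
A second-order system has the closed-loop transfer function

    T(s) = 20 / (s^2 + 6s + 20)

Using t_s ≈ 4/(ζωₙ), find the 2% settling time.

t_s ≈ 1.333 s

Comparing s^2 + 6s + 20 to s^2 + 2ζωₙs + ωₙ²: ωₙ = √20 ≈ 4.472 rad/s and ζ = 6/(2·√20) ≈ 0.6708.
ζωₙ = 6/2 = 3, so t_s ≈ 4/(ζωₙ) = 4/3 ≈ 1.333 s.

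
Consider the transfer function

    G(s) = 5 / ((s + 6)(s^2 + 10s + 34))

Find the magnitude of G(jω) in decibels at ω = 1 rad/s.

Substitute s = j1: numerator = 5, denominator = 188 + j93.
|G(j1)| = |5| / |188 + j93| = 5 / 209.75 ≈ 0.02384.
In decibels: 20·log₁₀(0.02384) ≈ -32.5 dB.

|G(j1)|_dB ≈ -32.5 dB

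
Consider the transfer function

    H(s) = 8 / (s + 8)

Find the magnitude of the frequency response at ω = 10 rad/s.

Substitute s = j10: numerator = 8, denominator = 8 + j10.
|H(j10)| = |8| / |8 + j10| = 8 / 12.806 ≈ 0.6247.

|H(j10)| ≈ 0.6247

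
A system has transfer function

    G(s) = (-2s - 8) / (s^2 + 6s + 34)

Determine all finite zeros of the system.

s = -4

Set the numerator to zero: -2s - 8 = 0, i.e. -2·(s + 4) = 0.
So s = -4.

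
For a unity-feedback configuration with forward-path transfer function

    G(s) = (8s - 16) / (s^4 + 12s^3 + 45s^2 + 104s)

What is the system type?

Factor s from the denominator: s^4 + 12s^3 + 45s^2 + 104s = s·(s^3 + 12s^2 + 45s + 104).
There is 1 pole at the origin, so the system is Type 1.

Type 1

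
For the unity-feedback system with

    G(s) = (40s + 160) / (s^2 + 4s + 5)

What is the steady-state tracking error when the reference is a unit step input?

G(s) has no poles at the origin.
This is a Type 0 system. Kp = lim_{s→0} G(s) = 160/5 = 32.
e_ss = 1/(1 + Kp) = 1/(1 + 32) = 1/33 ≈ 0.03030.

e_ss = 0.03030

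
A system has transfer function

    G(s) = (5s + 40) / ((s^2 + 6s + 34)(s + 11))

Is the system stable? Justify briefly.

stable

The poles can be read from the denominator factors: s = -3 + 5j, -3 - 5j, -11.
Since all poles lie strictly in the left half-plane, the system is stable.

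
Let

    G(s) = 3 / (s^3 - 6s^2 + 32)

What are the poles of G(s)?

s = -2, 4, 4

The poles are the roots of the denominator s^3 - 6s^2 + 32 = 0.
Trying s = -2: the polynomial evaluates to 0, so (s + 2) is a factor.
Dividing out leaves s^2 - 8s + 16 = 0.
Factoring the quadratic: (s - 4)^2 = 0.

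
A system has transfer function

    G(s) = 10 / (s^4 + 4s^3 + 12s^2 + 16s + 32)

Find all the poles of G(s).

The poles are the roots of the denominator s^4 + 4s^3 + 12s^2 + 16s + 32 = 0.
No real roots exist; factor into two real quadratics: (s^2 + 4)(s^2 + 4s + 8) = 0.
Each quadratic gives a conjugate pair via the quadratic formula.

s = ±2j, -2 ± 2j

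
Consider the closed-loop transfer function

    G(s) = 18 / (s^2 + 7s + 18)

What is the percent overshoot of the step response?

%OS ≈ 1.02%

Comparing s^2 + 7s + 18 to s^2 + 2ζωₙs + ωₙ²: ωₙ = √18 ≈ 4.243 rad/s and ζ = 7/(2·√18) ≈ 0.8250.
%OS = 100·exp(−πζ/√(1−ζ²)) = 100·exp(−π·0.8250/√(1−0.8250²)) ≈ 1.02%.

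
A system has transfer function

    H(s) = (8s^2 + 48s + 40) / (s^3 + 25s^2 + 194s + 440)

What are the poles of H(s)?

s = -11, -10, -4

The poles are the roots of the denominator s^3 + 25s^2 + 194s + 440 = 0.
Trying s = -11: the polynomial evaluates to 0, so (s + 11) is a factor.
Dividing out leaves s^2 + 14s + 40 = 0.
Factoring the quadratic: (s + 10)(s + 4) = 0.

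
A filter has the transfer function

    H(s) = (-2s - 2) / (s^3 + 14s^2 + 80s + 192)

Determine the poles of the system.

The poles are the roots of the denominator s^3 + 14s^2 + 80s + 192 = 0.
Trying s = -6: the polynomial evaluates to 0, so (s + 6) is a factor.
Dividing out leaves s^2 + 8s + 32 = 0.
The quadratic formula then gives s = -4 ± 4j.

s = -4 ± 4j, -6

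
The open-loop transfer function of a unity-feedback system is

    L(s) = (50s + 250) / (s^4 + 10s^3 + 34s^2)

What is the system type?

Factor s from the denominator: s^4 + 10s^3 + 34s^2 = s^2·(s^2 + 10s + 34).
There are 2 poles at the origin, so the system is Type 2.

Type 2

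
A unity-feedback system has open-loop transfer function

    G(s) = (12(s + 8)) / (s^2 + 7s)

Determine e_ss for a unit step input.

G(s) has one pole at the origin.
This is a Type 1 system; for a step input the steady-state error is zero.

e_ss = 0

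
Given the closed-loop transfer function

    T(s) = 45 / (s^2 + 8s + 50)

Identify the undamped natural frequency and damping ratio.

Compare the denominator to the standard form s^2 + 2ζωₙs + ωₙ².
ωₙ² = 50, so ωₙ = √50 ≈ 7.071 rad/s.
2ζωₙ = 8, so ζ = 8/(2·√50) ≈ 0.5657.

ωₙ ≈ 7.071 rad/s, ζ ≈ 0.5657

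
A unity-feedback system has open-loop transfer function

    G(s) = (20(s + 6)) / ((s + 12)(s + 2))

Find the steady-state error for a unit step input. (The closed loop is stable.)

G(s) has no poles at the origin.
This is a Type 0 system. Kp = lim_{s→0} G(s) = 120/24 = 5.
e_ss = 1/(1 + Kp) = 1/(1 + 5) = 1/6 ≈ 0.1667.

e_ss = 0.1667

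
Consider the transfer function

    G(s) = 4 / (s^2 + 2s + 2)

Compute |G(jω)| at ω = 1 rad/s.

Substitute s = j1: numerator = 4, denominator = 1 + j2.
|G(j1)| = |4| / |1 + j2| = 4 / 2.2361 ≈ 1.789.

|G(j1)| ≈ 1.789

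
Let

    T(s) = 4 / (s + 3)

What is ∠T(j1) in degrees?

At s = j1: numerator = 4, denominator = 3 + j1.
∠T = ∠num − ∠den = 0° − (18.435°) = -18.43°.

∠T(j1) ≈ -18.43°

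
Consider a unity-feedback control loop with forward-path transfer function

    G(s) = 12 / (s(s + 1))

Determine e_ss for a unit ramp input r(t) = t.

G(s) has one pole at the origin.
This is a Type 1 system. Kv = lim_{s→0} s·G(s) = 12/1.
e_ss = 1/Kv = 1/(12) = 1/12 ≈ 0.08333.

e_ss = 0.08333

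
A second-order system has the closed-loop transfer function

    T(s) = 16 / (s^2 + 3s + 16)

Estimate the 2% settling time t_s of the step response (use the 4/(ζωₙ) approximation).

Comparing s^2 + 3s + 16 to s^2 + 2ζωₙs + ωₙ²: ωₙ = 4 rad/s and ζ = 3/(2·4) = 0.375.
ζωₙ = 3/2 = 1.5, so t_s ≈ 4/(ζωₙ) = 4/1.5 ≈ 2.667 s.

t_s ≈ 2.667 s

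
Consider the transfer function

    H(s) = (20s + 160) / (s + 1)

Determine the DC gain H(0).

H(0) = 160

Set s = 0: H(0) = (160) / (1) = 160.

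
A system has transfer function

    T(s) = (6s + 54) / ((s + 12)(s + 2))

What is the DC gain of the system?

T(0) = 9/4 ≈ 2.250

Set s = 0: T(0) = (54) / (24) = 9/4.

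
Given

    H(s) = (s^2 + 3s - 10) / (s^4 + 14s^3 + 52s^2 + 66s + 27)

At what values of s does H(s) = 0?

s = -5, 2

Set the numerator to zero: s^2 + 3s - 10 = 0.
Factoring: (s + 5)(s - 2) = 0.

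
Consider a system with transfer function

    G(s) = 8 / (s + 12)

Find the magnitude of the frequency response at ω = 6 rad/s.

Substitute s = j6: numerator = 8, denominator = 12 + j6.
|G(j6)| = |8| / |12 + j6| = 8 / 13.416 ≈ 0.5963.

|G(j6)| ≈ 0.5963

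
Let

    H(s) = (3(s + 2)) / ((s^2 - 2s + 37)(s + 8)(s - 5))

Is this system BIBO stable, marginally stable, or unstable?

unstable

The poles can be read from the denominator factors: s = 1 + 6j, 1 - 6j, -8, 5.
Since the pole(s) at s = 1 + 6j, 1 - 6j, 5 lie in the right half-plane, the system is unstable.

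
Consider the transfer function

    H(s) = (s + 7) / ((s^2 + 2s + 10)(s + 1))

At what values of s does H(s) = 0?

s = -7

Set the numerator to zero: s + 7 = 0.
So s = -7.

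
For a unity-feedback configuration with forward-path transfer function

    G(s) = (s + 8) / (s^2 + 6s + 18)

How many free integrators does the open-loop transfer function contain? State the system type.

The denominator has no factor of s at the origin — no free integrator — so this is a Type 0 system.

Type 0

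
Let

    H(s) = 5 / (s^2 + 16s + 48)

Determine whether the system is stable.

The denominator s^2 + 16s + 48 factors as (s + 12)(s + 4), giving poles at s = -12, -4.
Since all poles lie strictly in the left half-plane, the system is stable.

stable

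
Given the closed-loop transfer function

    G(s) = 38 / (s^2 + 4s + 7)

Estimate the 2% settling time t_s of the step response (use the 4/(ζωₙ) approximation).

t_s ≈ 2 s

Comparing s^2 + 4s + 7 to s^2 + 2ζωₙs + ωₙ²: ωₙ = √7 ≈ 2.646 rad/s and ζ = 4/(2·√7) ≈ 0.7559.
ζωₙ = 4/2 = 2, so t_s ≈ 4/(ζωₙ) = 4/2 = 2 s.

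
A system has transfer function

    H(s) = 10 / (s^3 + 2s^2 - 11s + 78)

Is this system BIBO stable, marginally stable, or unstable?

unstable

The denominator s^3 + 2s^2 - 11s + 78 factors as (s + 6)(s^2 - 4s + 13), giving poles at s = -6, 2 ± 3j.
Since the pole(s) at s = 2 + 3j, 2 - 3j lie in the right half-plane, the system is unstable.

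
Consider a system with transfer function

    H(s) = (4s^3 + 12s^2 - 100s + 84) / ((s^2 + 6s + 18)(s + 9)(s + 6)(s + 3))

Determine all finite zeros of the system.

s = 3, 1, -7

Set the numerator to zero: 4s^3 + 12s^2 - 100s + 84 = 0, i.e. 4·(s^3 + 3s^2 - 25s + 21) = 0.
Factoring: (s - 3)(s - 1)(s + 7) = 0.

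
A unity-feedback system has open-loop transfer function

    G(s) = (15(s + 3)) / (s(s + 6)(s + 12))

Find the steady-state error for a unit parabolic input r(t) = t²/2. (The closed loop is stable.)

e_ss = ∞

G(s) has one pole at the origin.
This is a Type 1 system; Ka = lim_{s→0} s^2·G(s) = 0, so the steady-state error for a parabola input is infinite.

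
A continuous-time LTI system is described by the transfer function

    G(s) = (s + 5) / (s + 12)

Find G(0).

At s = 0 each factor (s + a) contributes a and each (s^2 + bs + c) contributes c.
G(0) = 1·(5) / ((12)) = 5/12 = 5/12.

G(0) = 5/12 ≈ 0.4167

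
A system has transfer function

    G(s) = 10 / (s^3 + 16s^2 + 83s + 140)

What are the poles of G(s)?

s = -7, -4, -5

The poles are the roots of the denominator s^3 + 16s^2 + 83s + 140 = 0.
Trying s = -7: the polynomial evaluates to 0, so (s + 7) is a factor.
Dividing out leaves s^2 + 9s + 20 = 0.
Factoring the quadratic: (s + 4)(s + 5) = 0.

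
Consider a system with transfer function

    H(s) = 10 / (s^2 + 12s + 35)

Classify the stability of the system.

stable

The denominator s^2 + 12s + 35 factors as (s + 5)(s + 7), giving poles at s = -5, -7.
Since all poles lie strictly in the left half-plane, the system is stable.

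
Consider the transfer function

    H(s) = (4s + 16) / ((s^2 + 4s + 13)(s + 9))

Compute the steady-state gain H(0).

H(0) = 16/117 ≈ 0.1368

Set s = 0: H(0) = (16) / (117) = 16/117.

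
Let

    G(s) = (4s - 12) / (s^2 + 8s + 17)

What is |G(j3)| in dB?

Substitute s = j3: numerator = -12 + j12, denominator = 8 + j24.
|G(j3)| = |-12 + j12| / |8 + j24| = 16.971 / 25.298 ≈ 0.6708.
In decibels: 20·log₁₀(0.6708) ≈ -3.47 dB.

|G(j3)|_dB ≈ -3.47 dB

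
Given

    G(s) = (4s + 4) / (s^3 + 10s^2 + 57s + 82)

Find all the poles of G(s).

The poles are the roots of the denominator s^3 + 10s^2 + 57s + 82 = 0.
Trying s = -2: the polynomial evaluates to 0, so (s + 2) is a factor.
Dividing out leaves s^2 + 8s + 41 = 0.
The quadratic formula then gives s = -4 ± 5j.

s = -4 ± 5j, -2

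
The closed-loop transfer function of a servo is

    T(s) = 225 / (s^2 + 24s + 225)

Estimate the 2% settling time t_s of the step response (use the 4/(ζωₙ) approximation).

Comparing s^2 + 24s + 225 to s^2 + 2ζωₙs + ωₙ²: ωₙ = 15 rad/s and ζ = 24/(2·15) = 0.8.
ζωₙ = 24/2 = 12, so t_s ≈ 4/(ζωₙ) = 4/12 ≈ 0.3333 s.

t_s ≈ 0.3333 s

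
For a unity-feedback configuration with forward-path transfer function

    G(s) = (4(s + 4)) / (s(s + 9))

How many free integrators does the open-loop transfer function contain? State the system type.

The denominator has 1 factor of s at the origin (free integrator), so this is a Type 1 system.

Type 1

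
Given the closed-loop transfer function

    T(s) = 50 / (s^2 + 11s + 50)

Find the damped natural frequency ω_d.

ω_d ≈ 4.444 rad/s

Comparing s^2 + 11s + 50 to s^2 + 2ζωₙs + ωₙ²: ωₙ = √50 ≈ 7.071 rad/s and ζ = 11/(2·√50) ≈ 0.7778.
ζωₙ = 11/2 = 5.5, so ω_d = ωₙ√(1−ζ²) = √(ωₙ² − (ζωₙ)²) = √(50 − 5.5²) = √19.75 ≈ 4.444 rad/s.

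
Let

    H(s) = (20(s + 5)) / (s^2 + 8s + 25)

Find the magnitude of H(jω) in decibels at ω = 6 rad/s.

Substitute s = j6: numerator = 100 + j120, denominator = -11 + j48.
|H(j6)| = |100 + j120| / |-11 + j48| = 156.20 / 49.244 ≈ 3.172.
In decibels: 20·log₁₀(3.172) ≈ 10.0 dB.

|H(j6)|_dB ≈ 10.0 dB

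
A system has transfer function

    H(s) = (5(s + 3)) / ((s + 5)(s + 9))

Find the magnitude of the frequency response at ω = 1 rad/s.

Substitute s = j1: numerator = 15 + j5, denominator = 44 + j14.
|H(j1)| = |15 + j5| / |44 + j14| = 15.811 / 46.174 ≈ 0.3424.

|H(j1)| ≈ 0.3424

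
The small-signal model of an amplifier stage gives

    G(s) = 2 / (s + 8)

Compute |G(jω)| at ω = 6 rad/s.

|G(j6)| = 0.2000

Substitute s = j6: numerator = 2, denominator = 8 + j6.
|G(j6)| = |2| / |8 + j6| = 2 / 10 = 0.2000.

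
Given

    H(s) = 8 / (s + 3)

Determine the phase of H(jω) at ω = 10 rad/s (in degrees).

∠H(j10) ≈ -73.30°

At s = j10: numerator = 8, denominator = 3 + j10.
∠H = ∠num − ∠den = 0° − (73.301°) = -73.30°.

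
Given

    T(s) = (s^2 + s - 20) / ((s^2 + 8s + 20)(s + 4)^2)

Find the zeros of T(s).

Set the numerator to zero: s^2 + s - 20 = 0.
Factoring: (s - 4)(s + 5) = 0.

s = 4, -5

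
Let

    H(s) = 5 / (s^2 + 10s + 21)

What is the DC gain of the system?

Set s = 0: H(0) = (5) / (21) = 5/21.

H(0) = 5/21 ≈ 0.2381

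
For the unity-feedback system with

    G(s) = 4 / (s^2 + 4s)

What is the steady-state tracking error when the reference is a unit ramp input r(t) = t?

e_ss = 1

G(s) has one pole at the origin.
This is a Type 1 system. Kv = lim_{s→0} s·G(s) = 4/4 = 1.
e_ss = 1/Kv = 1/(1) = 1.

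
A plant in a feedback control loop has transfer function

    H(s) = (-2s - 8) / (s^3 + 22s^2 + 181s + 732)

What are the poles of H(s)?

s = -5 + 6j, -5 - 6j, -12

The poles are the roots of the denominator s^3 + 22s^2 + 181s + 732 = 0.
Trying s = -12: the polynomial evaluates to 0, so (s + 12) is a factor.
Dividing out leaves s^2 + 10s + 61 = 0.
The quadratic formula then gives s = -5 ± 6j.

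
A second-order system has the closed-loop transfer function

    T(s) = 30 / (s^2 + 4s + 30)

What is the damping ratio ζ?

ζ ≈ 0.3651

Compare the denominator to the standard form s^2 + 2ζωₙs + ωₙ².
ωₙ² = 30, so ωₙ = √30 ≈ 5.477 rad/s.
2ζωₙ = 4, so ζ = 4/(2·√30) ≈ 0.3651.
With ζ = 0.3651 the response is underdamped.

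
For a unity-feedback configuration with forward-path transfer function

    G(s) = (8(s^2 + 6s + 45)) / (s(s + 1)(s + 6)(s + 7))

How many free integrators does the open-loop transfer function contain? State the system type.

Type 1

The denominator has 1 factor of s at the origin (free integrator), so this is a Type 1 system.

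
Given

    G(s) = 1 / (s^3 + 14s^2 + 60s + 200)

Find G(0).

G(0) = 1/200 ≈ 0.005000

Set s = 0: G(0) = (1) / (200) = 1/200.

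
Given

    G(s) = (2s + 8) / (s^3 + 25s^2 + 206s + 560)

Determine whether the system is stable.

The denominator s^3 + 25s^2 + 206s + 560 factors as (s + 8)(s + 7)(s + 10), giving poles at s = -8, -7, -10.
Since all poles lie strictly in the left half-plane, the system is stable.

stable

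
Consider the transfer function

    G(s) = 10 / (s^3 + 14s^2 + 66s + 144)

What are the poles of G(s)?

s = -3 ± 3j, -8

The poles are the roots of the denominator s^3 + 14s^2 + 66s + 144 = 0.
Trying s = -8: the polynomial evaluates to 0, so (s + 8) is a factor.
Dividing out leaves s^2 + 6s + 18 = 0.
The quadratic formula then gives s = -3 ± 3j.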